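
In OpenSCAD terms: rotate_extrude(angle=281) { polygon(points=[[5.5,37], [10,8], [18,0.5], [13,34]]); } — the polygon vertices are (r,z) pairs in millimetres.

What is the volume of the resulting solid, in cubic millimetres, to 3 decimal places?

Volume = 12477.139 mm³

Profile (r,z), 4 vertices: (5.5,37) (10,8) (18,0.5) (13,34)
edge 0: (5.5,37)→(10,8)  cross = 5.5·8 − 10·37 = -326.0000; (r_i+r_j)·cross = 15.5·-326.0000 = -5053.0000
edge 1: (10,8)→(18,0.5)  cross = 10·0.5 − 18·8 = -139.0000; (r_i+r_j)·cross = 28·-139.0000 = -3892.0000
edge 2: (18,0.5)→(13,34)  cross = 18·34 − 13·0.5 = 605.5000; (r_i+r_j)·cross = 31·605.5000 = 18770.5000
edge 3: (13,34)→(5.5,37)  cross = 13·37 − 5.5·34 = 294.0000; (r_i+r_j)·cross = 18.5·294.0000 = 5439.0000
Σcross = 434.5000 → A = |Σcross|/2 = 217.2500 mm²
Σ(r_i+r_j)·cross = 15264.5000 → first moment M = |Σ|/6 = 2544.0833
R_c = M/A = 2544.0833/217.2500 = 11.7104 mm
θ = 281° = 4.904375 rad
V = θ·R_c·A = 4.904375·11.7104·217.2500 = 12477.139 mm³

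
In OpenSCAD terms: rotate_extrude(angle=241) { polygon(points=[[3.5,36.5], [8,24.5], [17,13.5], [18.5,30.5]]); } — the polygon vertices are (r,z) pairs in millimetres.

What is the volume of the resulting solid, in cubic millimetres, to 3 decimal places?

Volume = 8386.724 mm³

Profile (r,z), 4 vertices: (3.5,36.5) (8,24.5) (17,13.5) (18.5,30.5)
edge 0: (3.5,36.5)→(8,24.5)  cross = 3.5·24.5 − 8·36.5 = -206.2500; (r_i+r_j)·cross = 11.5·-206.2500 = -2371.8750
edge 1: (8,24.5)→(17,13.5)  cross = 8·13.5 − 17·24.5 = -308.5000; (r_i+r_j)·cross = 25·-308.5000 = -7712.5000
edge 2: (17,13.5)→(18.5,30.5)  cross = 17·30.5 − 18.5·13.5 = 268.7500; (r_i+r_j)·cross = 35.5·268.7500 = 9540.6250
edge 3: (18.5,30.5)→(3.5,36.5)  cross = 18.5·36.5 − 3.5·30.5 = 568.5000; (r_i+r_j)·cross = 22·568.5000 = 12507.0000
Σcross = 322.5000 → A = |Σcross|/2 = 161.2500 mm²
Σ(r_i+r_j)·cross = 11963.2500 → first moment M = |Σ|/6 = 1993.8750
R_c = M/A = 1993.8750/161.2500 = 12.3651 mm
θ = 241° = 4.206243 rad
V = θ·R_c·A = 4.206243·12.3651·161.2500 = 8386.724 mm³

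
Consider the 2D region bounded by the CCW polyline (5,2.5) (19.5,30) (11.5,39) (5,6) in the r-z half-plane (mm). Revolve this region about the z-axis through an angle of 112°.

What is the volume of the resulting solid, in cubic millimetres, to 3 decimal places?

Profile (r,z), 4 vertices: (5,2.5) (19.5,30) (11.5,39) (5,6)
edge 0: (5,2.5)→(19.5,30)  cross = 5·30 − 19.5·2.5 = 101.2500; (r_i+r_j)·cross = 24.5·101.2500 = 2480.6250
edge 1: (19.5,30)→(11.5,39)  cross = 19.5·39 − 11.5·30 = 415.5000; (r_i+r_j)·cross = 31·415.5000 = 12880.5000
edge 2: (11.5,39)→(5,6)  cross = 11.5·6 − 5·39 = -126.0000; (r_i+r_j)·cross = 16.5·-126.0000 = -2079.0000
edge 3: (5,6)→(5,2.5)  cross = 5·2.5 − 5·6 = -17.5000; (r_i+r_j)·cross = 10·-17.5000 = -175.0000
Σcross = 373.2500 → A = |Σcross|/2 = 186.6250 mm²
Σ(r_i+r_j)·cross = 13107.1250 → first moment M = |Σ|/6 = 2184.5208
R_c = M/A = 2184.5208/186.6250 = 11.7054 mm
θ = 112° = 1.954769 rad
V = θ·R_c·A = 1.954769·11.7054·186.6250 = 4270.233 mm³

Volume = 4270.233 mm³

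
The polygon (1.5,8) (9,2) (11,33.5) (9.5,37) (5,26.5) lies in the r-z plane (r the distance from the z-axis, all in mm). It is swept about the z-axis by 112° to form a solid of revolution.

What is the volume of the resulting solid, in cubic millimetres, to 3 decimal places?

Volume = 2493.756 mm³

Profile (r,z), 5 vertices: (1.5,8) (9,2) (11,33.5) (9.5,37) (5,26.5)
edge 0: (1.5,8)→(9,2)  cross = 1.5·2 − 9·8 = -69.0000; (r_i+r_j)·cross = 10.5·-69.0000 = -724.5000
edge 1: (9,2)→(11,33.5)  cross = 9·33.5 − 11·2 = 279.5000; (r_i+r_j)·cross = 20·279.5000 = 5590.0000
edge 2: (11,33.5)→(9.5,37)  cross = 11·37 − 9.5·33.5 = 88.7500; (r_i+r_j)·cross = 20.5·88.7500 = 1819.3750
edge 3: (9.5,37)→(5,26.5)  cross = 9.5·26.5 − 5·37 = 66.7500; (r_i+r_j)·cross = 14.5·66.7500 = 967.8750
edge 4: (5,26.5)→(1.5,8)  cross = 5·8 − 1.5·26.5 = 0.2500; (r_i+r_j)·cross = 6.5·0.2500 = 1.6250
Σcross = 366.2500 → A = |Σcross|/2 = 183.1250 mm²
Σ(r_i+r_j)·cross = 7654.3750 → first moment M = |Σ|/6 = 1275.7292
R_c = M/A = 1275.7292/183.1250 = 6.9664 mm
θ = 112° = 1.954769 rad
V = θ·R_c·A = 1.954769·6.9664·183.1250 = 2493.756 mm³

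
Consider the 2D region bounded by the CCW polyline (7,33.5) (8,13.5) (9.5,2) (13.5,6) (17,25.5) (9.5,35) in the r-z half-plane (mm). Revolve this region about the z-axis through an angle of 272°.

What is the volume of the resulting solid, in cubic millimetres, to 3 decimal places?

Profile (r,z), 6 vertices: (7,33.5) (8,13.5) (9.5,2) (13.5,6) (17,25.5) (9.5,35)
edge 0: (7,33.5)→(8,13.5)  cross = 7·13.5 − 8·33.5 = -173.5000; (r_i+r_j)·cross = 15·-173.5000 = -2602.5000
edge 1: (8,13.5)→(9.5,2)  cross = 8·2 − 9.5·13.5 = -112.2500; (r_i+r_j)·cross = 17.5·-112.2500 = -1964.3750
edge 2: (9.5,2)→(13.5,6)  cross = 9.5·6 − 13.5·2 = 30.0000; (r_i+r_j)·cross = 23·30.0000 = 690.0000
edge 3: (13.5,6)→(17,25.5)  cross = 13.5·25.5 − 17·6 = 242.2500; (r_i+r_j)·cross = 30.5·242.2500 = 7388.6250
edge 4: (17,25.5)→(9.5,35)  cross = 17·35 − 9.5·25.5 = 352.7500; (r_i+r_j)·cross = 26.5·352.7500 = 9347.8750
edge 5: (9.5,35)→(7,33.5)  cross = 9.5·33.5 − 7·35 = 73.2500; (r_i+r_j)·cross = 16.5·73.2500 = 1208.6250
Σcross = 412.5000 → A = |Σcross|/2 = 206.2500 mm²
Σ(r_i+r_j)·cross = 14068.2500 → first moment M = |Σ|/6 = 2344.7083
R_c = M/A = 2344.7083/206.2500 = 11.3683 mm
θ = 272° = 4.747296 rad
V = θ·R_c·A = 4.747296·11.3683·206.2500 = 11131.023 mm³

Volume = 11131.023 mm³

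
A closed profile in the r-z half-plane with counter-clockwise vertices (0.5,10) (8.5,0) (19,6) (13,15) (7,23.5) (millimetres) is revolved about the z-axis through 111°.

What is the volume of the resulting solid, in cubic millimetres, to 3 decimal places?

Profile (r,z), 5 vertices: (0.5,10) (8.5,0) (19,6) (13,15) (7,23.5)
edge 0: (0.5,10)→(8.5,0)  cross = 0.5·0 − 8.5·10 = -85.0000; (r_i+r_j)·cross = 9·-85.0000 = -765.0000
edge 1: (8.5,0)→(19,6)  cross = 8.5·6 − 19·0 = 51.0000; (r_i+r_j)·cross = 27.5·51.0000 = 1402.5000
edge 2: (19,6)→(13,15)  cross = 19·15 − 13·6 = 207.0000; (r_i+r_j)·cross = 32·207.0000 = 6624.0000
edge 3: (13,15)→(7,23.5)  cross = 13·23.5 − 7·15 = 200.5000; (r_i+r_j)·cross = 20·200.5000 = 4010.0000
edge 4: (7,23.5)→(0.5,10)  cross = 7·10 − 0.5·23.5 = 58.2500; (r_i+r_j)·cross = 7.5·58.2500 = 436.8750
Σcross = 431.7500 → A = |Σcross|/2 = 215.8750 mm²
Σ(r_i+r_j)·cross = 11708.3750 → first moment M = |Σ|/6 = 1951.3958
R_c = M/A = 1951.3958/215.8750 = 9.0395 mm
θ = 111° = 1.937315 rad
V = θ·R_c·A = 1.937315·9.0395·215.8750 = 3780.469 mm³

Volume = 3780.469 mm³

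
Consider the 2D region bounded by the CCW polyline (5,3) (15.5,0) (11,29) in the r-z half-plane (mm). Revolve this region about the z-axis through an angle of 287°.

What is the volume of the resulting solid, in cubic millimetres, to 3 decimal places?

Profile (r,z), 3 vertices: (5,3) (15.5,0) (11,29)
edge 0: (5,3)→(15.5,0)  cross = 5·0 − 15.5·3 = -46.5000; (r_i+r_j)·cross = 20.5·-46.5000 = -953.2500
edge 1: (15.5,0)→(11,29)  cross = 15.5·29 − 11·0 = 449.5000; (r_i+r_j)·cross = 26.5·449.5000 = 11911.7500
edge 2: (11,29)→(5,3)  cross = 11·3 − 5·29 = -112.0000; (r_i+r_j)·cross = 16·-112.0000 = -1792.0000
Σcross = 291.0000 → A = |Σcross|/2 = 145.5000 mm²
Σ(r_i+r_j)·cross = 9166.5000 → first moment M = |Σ|/6 = 1527.7500
R_c = M/A = 1527.7500/145.5000 = 10.5000 mm
θ = 287° = 5.009095 rad
V = θ·R_c·A = 5.009095·10.5000·145.5000 = 7652.645 mm³

Volume = 7652.645 mm³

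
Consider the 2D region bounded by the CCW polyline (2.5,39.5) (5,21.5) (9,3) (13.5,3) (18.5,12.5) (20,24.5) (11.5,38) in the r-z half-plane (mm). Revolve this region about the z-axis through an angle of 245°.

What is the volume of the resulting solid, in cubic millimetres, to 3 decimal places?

Profile (r,z), 7 vertices: (2.5,39.5) (5,21.5) (9,3) (13.5,3) (18.5,12.5) (20,24.5) (11.5,38)
edge 0: (2.5,39.5)→(5,21.5)  cross = 2.5·21.5 − 5·39.5 = -143.7500; (r_i+r_j)·cross = 7.5·-143.7500 = -1078.1250
edge 1: (5,21.5)→(9,3)  cross = 5·3 − 9·21.5 = -178.5000; (r_i+r_j)·cross = 14·-178.5000 = -2499.0000
edge 2: (9,3)→(13.5,3)  cross = 9·3 − 13.5·3 = -13.5000; (r_i+r_j)·cross = 22.5·-13.5000 = -303.7500
edge 3: (13.5,3)→(18.5,12.5)  cross = 13.5·12.5 − 18.5·3 = 113.2500; (r_i+r_j)·cross = 32·113.2500 = 3624.0000
edge 4: (18.5,12.5)→(20,24.5)  cross = 18.5·24.5 − 20·12.5 = 203.2500; (r_i+r_j)·cross = 38.5·203.2500 = 7825.1250
edge 5: (20,24.5)→(11.5,38)  cross = 20·38 − 11.5·24.5 = 478.2500; (r_i+r_j)·cross = 31.5·478.2500 = 15064.8750
edge 6: (11.5,38)→(2.5,39.5)  cross = 11.5·39.5 − 2.5·38 = 359.2500; (r_i+r_j)·cross = 14·359.2500 = 5029.5000
Σcross = 818.2500 → A = |Σcross|/2 = 409.1250 mm²
Σ(r_i+r_j)·cross = 27662.6250 → first moment M = |Σ|/6 = 4610.4375
R_c = M/A = 4610.4375/409.1250 = 11.2690 mm
θ = 245° = 4.276057 rad
V = θ·R_c·A = 4.276057·11.2690·409.1250 = 19714.492 mm³

Volume = 19714.492 mm³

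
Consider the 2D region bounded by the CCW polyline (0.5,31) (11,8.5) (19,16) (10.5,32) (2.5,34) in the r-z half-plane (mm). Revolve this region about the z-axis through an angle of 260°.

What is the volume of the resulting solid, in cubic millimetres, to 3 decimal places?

Volume = 10077.727 mm³

Profile (r,z), 5 vertices: (0.5,31) (11,8.5) (19,16) (10.5,32) (2.5,34)
edge 0: (0.5,31)→(11,8.5)  cross = 0.5·8.5 − 11·31 = -336.7500; (r_i+r_j)·cross = 11.5·-336.7500 = -3872.6250
edge 1: (11,8.5)→(19,16)  cross = 11·16 − 19·8.5 = 14.5000; (r_i+r_j)·cross = 30·14.5000 = 435.0000
edge 2: (19,16)→(10.5,32)  cross = 19·32 − 10.5·16 = 440.0000; (r_i+r_j)·cross = 29.5·440.0000 = 12980.0000
edge 3: (10.5,32)→(2.5,34)  cross = 10.5·34 − 2.5·32 = 277.0000; (r_i+r_j)·cross = 13·277.0000 = 3601.0000
edge 4: (2.5,34)→(0.5,31)  cross = 2.5·31 − 0.5·34 = 60.5000; (r_i+r_j)·cross = 3·60.5000 = 181.5000
Σcross = 455.2500 → A = |Σcross|/2 = 227.6250 mm²
Σ(r_i+r_j)·cross = 13324.8750 → first moment M = |Σ|/6 = 2220.8125
R_c = M/A = 2220.8125/227.6250 = 9.7565 mm
θ = 260° = 4.537856 rad
V = θ·R_c·A = 4.537856·9.7565·227.6250 = 10077.727 mm³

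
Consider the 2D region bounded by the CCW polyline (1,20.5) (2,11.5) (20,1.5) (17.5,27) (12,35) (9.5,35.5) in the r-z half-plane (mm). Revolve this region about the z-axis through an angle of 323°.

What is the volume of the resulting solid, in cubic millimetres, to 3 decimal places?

Profile (r,z), 6 vertices: (1,20.5) (2,11.5) (20,1.5) (17.5,27) (12,35) (9.5,35.5)
edge 0: (1,20.5)→(2,11.5)  cross = 1·11.5 − 2·20.5 = -29.5000; (r_i+r_j)·cross = 3·-29.5000 = -88.5000
edge 1: (2,11.5)→(20,1.5)  cross = 2·1.5 − 20·11.5 = -227.0000; (r_i+r_j)·cross = 22·-227.0000 = -4994.0000
edge 2: (20,1.5)→(17.5,27)  cross = 20·27 − 17.5·1.5 = 513.7500; (r_i+r_j)·cross = 37.5·513.7500 = 19265.6250
edge 3: (17.5,27)→(12,35)  cross = 17.5·35 − 12·27 = 288.5000; (r_i+r_j)·cross = 29.5·288.5000 = 8510.7500
edge 4: (12,35)→(9.5,35.5)  cross = 12·35.5 − 9.5·35 = 93.5000; (r_i+r_j)·cross = 21.5·93.5000 = 2010.2500
edge 5: (9.5,35.5)→(1,20.5)  cross = 9.5·20.5 − 1·35.5 = 159.2500; (r_i+r_j)·cross = 10.5·159.2500 = 1672.1250
Σcross = 798.5000 → A = |Σcross|/2 = 399.2500 mm²
Σ(r_i+r_j)·cross = 26376.2500 → first moment M = |Σ|/6 = 4396.0417
R_c = M/A = 4396.0417/399.2500 = 11.0107 mm
θ = 323° = 5.637413 rad
V = θ·R_c·A = 5.637413·11.0107·399.2500 = 24782.305 mm³

Volume = 24782.305 mm³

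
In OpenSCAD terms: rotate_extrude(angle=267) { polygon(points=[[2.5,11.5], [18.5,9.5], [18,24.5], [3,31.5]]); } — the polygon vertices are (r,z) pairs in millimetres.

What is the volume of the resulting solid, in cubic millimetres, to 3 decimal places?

Profile (r,z), 4 vertices: (2.5,11.5) (18.5,9.5) (18,24.5) (3,31.5)
edge 0: (2.5,11.5)→(18.5,9.5)  cross = 2.5·9.5 − 18.5·11.5 = -189.0000; (r_i+r_j)·cross = 21·-189.0000 = -3969.0000
edge 1: (18.5,9.5)→(18,24.5)  cross = 18.5·24.5 − 18·9.5 = 282.2500; (r_i+r_j)·cross = 36.5·282.2500 = 10302.1250
edge 2: (18,24.5)→(3,31.5)  cross = 18·31.5 − 3·24.5 = 493.5000; (r_i+r_j)·cross = 21·493.5000 = 10363.5000
edge 3: (3,31.5)→(2.5,11.5)  cross = 3·11.5 − 2.5·31.5 = -44.2500; (r_i+r_j)·cross = 5.5·-44.2500 = -243.3750
Σcross = 542.5000 → A = |Σcross|/2 = 271.2500 mm²
Σ(r_i+r_j)·cross = 16453.2500 → first moment M = |Σ|/6 = 2742.2083
R_c = M/A = 2742.2083/271.2500 = 10.1095 mm
θ = 267° = 4.660029 rad
V = θ·R_c·A = 4.660029·10.1095·271.2500 = 12778.771 mm³

Volume = 12778.771 mm³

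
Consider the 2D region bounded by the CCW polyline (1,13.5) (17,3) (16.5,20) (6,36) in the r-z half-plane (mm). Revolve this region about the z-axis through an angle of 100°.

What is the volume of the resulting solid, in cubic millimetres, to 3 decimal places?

Profile (r,z), 4 vertices: (1,13.5) (17,3) (16.5,20) (6,36)
edge 0: (1,13.5)→(17,3)  cross = 1·3 − 17·13.5 = -226.5000; (r_i+r_j)·cross = 18·-226.5000 = -4077.0000
edge 1: (17,3)→(16.5,20)  cross = 17·20 − 16.5·3 = 290.5000; (r_i+r_j)·cross = 33.5·290.5000 = 9731.7500
edge 2: (16.5,20)→(6,36)  cross = 16.5·36 − 6·20 = 474.0000; (r_i+r_j)·cross = 22.5·474.0000 = 10665.0000
edge 3: (6,36)→(1,13.5)  cross = 6·13.5 − 1·36 = 45.0000; (r_i+r_j)·cross = 7·45.0000 = 315.0000
Σcross = 583.0000 → A = |Σcross|/2 = 291.5000 mm²
Σ(r_i+r_j)·cross = 16634.7500 → first moment M = |Σ|/6 = 2772.4583
R_c = M/A = 2772.4583/291.5000 = 9.5110 mm
θ = 100° = 1.745329 rad
V = θ·R_c·A = 1.745329·9.5110·291.5000 = 4838.853 mm³

Volume = 4838.853 mm³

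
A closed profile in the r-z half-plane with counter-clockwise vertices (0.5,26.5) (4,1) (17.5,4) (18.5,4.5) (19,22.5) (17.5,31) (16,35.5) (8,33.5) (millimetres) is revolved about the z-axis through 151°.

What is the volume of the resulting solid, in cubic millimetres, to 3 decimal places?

Volume = 13659.193 mm³

Profile (r,z), 8 vertices: (0.5,26.5) (4,1) (17.5,4) (18.5,4.5) (19,22.5) (17.5,31) (16,35.5) (8,33.5)
edge 0: (0.5,26.5)→(4,1)  cross = 0.5·1 − 4·26.5 = -105.5000; (r_i+r_j)·cross = 4.5·-105.5000 = -474.7500
edge 1: (4,1)→(17.5,4)  cross = 4·4 − 17.5·1 = -1.5000; (r_i+r_j)·cross = 21.5·-1.5000 = -32.2500
edge 2: (17.5,4)→(18.5,4.5)  cross = 17.5·4.5 − 18.5·4 = 4.7500; (r_i+r_j)·cross = 36·4.7500 = 171.0000
edge 3: (18.5,4.5)→(19,22.5)  cross = 18.5·22.5 − 19·4.5 = 330.7500; (r_i+r_j)·cross = 37.5·330.7500 = 12403.1250
edge 4: (19,22.5)→(17.5,31)  cross = 19·31 − 17.5·22.5 = 195.2500; (r_i+r_j)·cross = 36.5·195.2500 = 7126.6250
edge 5: (17.5,31)→(16,35.5)  cross = 17.5·35.5 − 16·31 = 125.2500; (r_i+r_j)·cross = 33.5·125.2500 = 4195.8750
edge 6: (16,35.5)→(8,33.5)  cross = 16·33.5 − 8·35.5 = 252.0000; (r_i+r_j)·cross = 24·252.0000 = 6048.0000
edge 7: (8,33.5)→(0.5,26.5)  cross = 8·26.5 − 0.5·33.5 = 195.2500; (r_i+r_j)·cross = 8.5·195.2500 = 1659.6250
Σcross = 996.2500 → A = |Σcross|/2 = 498.1250 mm²
Σ(r_i+r_j)·cross = 31097.2500 → first moment M = |Σ|/6 = 5182.8750
R_c = M/A = 5182.8750/498.1250 = 10.4048 mm
θ = 151° = 2.635447 rad
V = θ·R_c·A = 2.635447·10.4048·498.1250 = 13659.193 mm³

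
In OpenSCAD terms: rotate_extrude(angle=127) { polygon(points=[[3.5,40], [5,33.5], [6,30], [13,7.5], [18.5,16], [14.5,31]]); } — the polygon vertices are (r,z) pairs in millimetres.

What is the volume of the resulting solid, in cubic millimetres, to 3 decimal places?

Volume = 5215.770 mm³

Profile (r,z), 6 vertices: (3.5,40) (5,33.5) (6,30) (13,7.5) (18.5,16) (14.5,31)
edge 0: (3.5,40)→(5,33.5)  cross = 3.5·33.5 − 5·40 = -82.7500; (r_i+r_j)·cross = 8.5·-82.7500 = -703.3750
edge 1: (5,33.5)→(6,30)  cross = 5·30 − 6·33.5 = -51.0000; (r_i+r_j)·cross = 11·-51.0000 = -561.0000
edge 2: (6,30)→(13,7.5)  cross = 6·7.5 − 13·30 = -345.0000; (r_i+r_j)·cross = 19·-345.0000 = -6555.0000
edge 3: (13,7.5)→(18.5,16)  cross = 13·16 − 18.5·7.5 = 69.2500; (r_i+r_j)·cross = 31.5·69.2500 = 2181.3750
edge 4: (18.5,16)→(14.5,31)  cross = 18.5·31 − 14.5·16 = 341.5000; (r_i+r_j)·cross = 33·341.5000 = 11269.5000
edge 5: (14.5,31)→(3.5,40)  cross = 14.5·40 − 3.5·31 = 471.5000; (r_i+r_j)·cross = 18·471.5000 = 8487.0000
Σcross = 403.5000 → A = |Σcross|/2 = 201.7500 mm²
Σ(r_i+r_j)·cross = 14118.5000 → first moment M = |Σ|/6 = 2353.0833
R_c = M/A = 2353.0833/201.7500 = 11.6634 mm
θ = 127° = 2.216568 rad
V = θ·R_c·A = 2.216568·11.6634·201.7500 = 5215.770 mm³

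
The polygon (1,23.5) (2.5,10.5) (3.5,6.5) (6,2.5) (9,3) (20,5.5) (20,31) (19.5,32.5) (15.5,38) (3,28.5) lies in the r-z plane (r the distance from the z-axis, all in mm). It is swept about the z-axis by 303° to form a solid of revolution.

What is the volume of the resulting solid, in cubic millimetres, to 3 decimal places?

Profile (r,z), 10 vertices: (1,23.5) (2.5,10.5) (3.5,6.5) (6,2.5) (9,3) (20,5.5) (20,31) (19.5,32.5) (15.5,38) (3,28.5)
edge 0: (1,23.5)→(2.5,10.5)  cross = 1·10.5 − 2.5·23.5 = -48.2500; (r_i+r_j)·cross = 3.5·-48.2500 = -168.8750
edge 1: (2.5,10.5)→(3.5,6.5)  cross = 2.5·6.5 − 3.5·10.5 = -20.5000; (r_i+r_j)·cross = 6·-20.5000 = -123.0000
edge 2: (3.5,6.5)→(6,2.5)  cross = 3.5·2.5 − 6·6.5 = -30.2500; (r_i+r_j)·cross = 9.5·-30.2500 = -287.3750
edge 3: (6,2.5)→(9,3)  cross = 6·3 − 9·2.5 = -4.5000; (r_i+r_j)·cross = 15·-4.5000 = -67.5000
edge 4: (9,3)→(20,5.5)  cross = 9·5.5 − 20·3 = -10.5000; (r_i+r_j)·cross = 29·-10.5000 = -304.5000
edge 5: (20,5.5)→(20,31)  cross = 20·31 − 20·5.5 = 510.0000; (r_i+r_j)·cross = 40·510.0000 = 20400.0000
edge 6: (20,31)→(19.5,32.5)  cross = 20·32.5 − 19.5·31 = 45.5000; (r_i+r_j)·cross = 39.5·45.5000 = 1797.2500
edge 7: (19.5,32.5)→(15.5,38)  cross = 19.5·38 − 15.5·32.5 = 237.2500; (r_i+r_j)·cross = 35·237.2500 = 8303.7500
edge 8: (15.5,38)→(3,28.5)  cross = 15.5·28.5 − 3·38 = 327.7500; (r_i+r_j)·cross = 18.5·327.7500 = 6063.3750
edge 9: (3,28.5)→(1,23.5)  cross = 3·23.5 − 1·28.5 = 42.0000; (r_i+r_j)·cross = 4·42.0000 = 168.0000
Σcross = 1048.5000 → A = |Σcross|/2 = 524.2500 mm²
Σ(r_i+r_j)·cross = 35781.1250 → first moment M = |Σ|/6 = 5963.5208
R_c = M/A = 5963.5208/524.2500 = 11.3753 mm
θ = 303° = 5.288348 rad
V = θ·R_c·A = 5.288348·11.3753·524.2500 = 31537.171 mm³

Volume = 31537.171 mm³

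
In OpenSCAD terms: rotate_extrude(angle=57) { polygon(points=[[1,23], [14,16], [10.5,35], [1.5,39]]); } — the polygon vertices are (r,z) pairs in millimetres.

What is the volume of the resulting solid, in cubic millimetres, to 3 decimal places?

Volume = 1255.444 mm³

Profile (r,z), 4 vertices: (1,23) (14,16) (10.5,35) (1.5,39)
edge 0: (1,23)→(14,16)  cross = 1·16 − 14·23 = -306.0000; (r_i+r_j)·cross = 15·-306.0000 = -4590.0000
edge 1: (14,16)→(10.5,35)  cross = 14·35 − 10.5·16 = 322.0000; (r_i+r_j)·cross = 24.5·322.0000 = 7889.0000
edge 2: (10.5,35)→(1.5,39)  cross = 10.5·39 − 1.5·35 = 357.0000; (r_i+r_j)·cross = 12·357.0000 = 4284.0000
edge 3: (1.5,39)→(1,23)  cross = 1.5·23 − 1·39 = -4.5000; (r_i+r_j)·cross = 2.5·-4.5000 = -11.2500
Σcross = 368.5000 → A = |Σcross|/2 = 184.2500 mm²
Σ(r_i+r_j)·cross = 7571.7500 → first moment M = |Σ|/6 = 1261.9583
R_c = M/A = 1261.9583/184.2500 = 6.8492 mm
θ = 57° = 0.994838 rad
V = θ·R_c·A = 0.994838·6.8492·184.2500 = 1255.444 mm³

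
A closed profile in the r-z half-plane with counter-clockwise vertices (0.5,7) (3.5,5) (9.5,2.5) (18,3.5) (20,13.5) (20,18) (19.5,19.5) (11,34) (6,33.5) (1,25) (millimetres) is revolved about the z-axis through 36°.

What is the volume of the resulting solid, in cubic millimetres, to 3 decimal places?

Profile (r,z), 10 vertices: (0.5,7) (3.5,5) (9.5,2.5) (18,3.5) (20,13.5) (20,18) (19.5,19.5) (11,34) (6,33.5) (1,25)
edge 0: (0.5,7)→(3.5,5)  cross = 0.5·5 − 3.5·7 = -22.0000; (r_i+r_j)·cross = 4·-22.0000 = -88.0000
edge 1: (3.5,5)→(9.5,2.5)  cross = 3.5·2.5 − 9.5·5 = -38.7500; (r_i+r_j)·cross = 13·-38.7500 = -503.7500
edge 2: (9.5,2.5)→(18,3.5)  cross = 9.5·3.5 − 18·2.5 = -11.7500; (r_i+r_j)·cross = 27.5·-11.7500 = -323.1250
edge 3: (18,3.5)→(20,13.5)  cross = 18·13.5 − 20·3.5 = 173.0000; (r_i+r_j)·cross = 38·173.0000 = 6574.0000
edge 4: (20,13.5)→(20,18)  cross = 20·18 − 20·13.5 = 90.0000; (r_i+r_j)·cross = 40·90.0000 = 3600.0000
edge 5: (20,18)→(19.5,19.5)  cross = 20·19.5 − 19.5·18 = 39.0000; (r_i+r_j)·cross = 39.5·39.0000 = 1540.5000
edge 6: (19.5,19.5)→(11,34)  cross = 19.5·34 − 11·19.5 = 448.5000; (r_i+r_j)·cross = 30.5·448.5000 = 13679.2500
edge 7: (11,34)→(6,33.5)  cross = 11·33.5 − 6·34 = 164.5000; (r_i+r_j)·cross = 17·164.5000 = 2796.5000
edge 8: (6,33.5)→(1,25)  cross = 6·25 − 1·33.5 = 116.5000; (r_i+r_j)·cross = 7·116.5000 = 815.5000
edge 9: (1,25)→(0.5,7)  cross = 1·7 − 0.5·25 = -5.5000; (r_i+r_j)·cross = 1.5·-5.5000 = -8.2500
Σcross = 953.5000 → A = |Σcross|/2 = 476.7500 mm²
Σ(r_i+r_j)·cross = 28082.6250 → first moment M = |Σ|/6 = 4680.4375
R_c = M/A = 4680.4375/476.7500 = 9.8174 mm
θ = 36° = 0.628319 rad
V = θ·R_c·A = 0.628319·9.8174·476.7500 = 2940.806 mm³

Volume = 2940.806 mm³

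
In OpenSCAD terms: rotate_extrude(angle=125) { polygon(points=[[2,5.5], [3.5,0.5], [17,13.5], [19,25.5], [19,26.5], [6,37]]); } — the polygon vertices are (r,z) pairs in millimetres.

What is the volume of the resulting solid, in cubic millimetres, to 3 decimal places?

Volume = 7657.632 mm³

Profile (r,z), 6 vertices: (2,5.5) (3.5,0.5) (17,13.5) (19,25.5) (19,26.5) (6,37)
edge 0: (2,5.5)→(3.5,0.5)  cross = 2·0.5 − 3.5·5.5 = -18.2500; (r_i+r_j)·cross = 5.5·-18.2500 = -100.3750
edge 1: (3.5,0.5)→(17,13.5)  cross = 3.5·13.5 − 17·0.5 = 38.7500; (r_i+r_j)·cross = 20.5·38.7500 = 794.3750
edge 2: (17,13.5)→(19,25.5)  cross = 17·25.5 − 19·13.5 = 177.0000; (r_i+r_j)·cross = 36·177.0000 = 6372.0000
edge 3: (19,25.5)→(19,26.5)  cross = 19·26.5 − 19·25.5 = 19.0000; (r_i+r_j)·cross = 38·19.0000 = 722.0000
edge 4: (19,26.5)→(6,37)  cross = 19·37 − 6·26.5 = 544.0000; (r_i+r_j)·cross = 25·544.0000 = 13600.0000
edge 5: (6,37)→(2,5.5)  cross = 6·5.5 − 2·37 = -41.0000; (r_i+r_j)·cross = 8·-41.0000 = -328.0000
Σcross = 719.5000 → A = |Σcross|/2 = 359.7500 mm²
Σ(r_i+r_j)·cross = 21060.0000 → first moment M = |Σ|/6 = 3510.0000
R_c = M/A = 3510.0000/359.7500 = 9.7568 mm
θ = 125° = 2.181662 rad
V = θ·R_c·A = 2.181662·9.7568·359.7500 = 7657.632 mm³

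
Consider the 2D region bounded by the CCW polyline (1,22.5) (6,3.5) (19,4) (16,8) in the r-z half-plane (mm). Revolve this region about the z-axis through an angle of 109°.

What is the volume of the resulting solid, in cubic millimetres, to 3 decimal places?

Volume = 2245.160 mm³

Profile (r,z), 4 vertices: (1,22.5) (6,3.5) (19,4) (16,8)
edge 0: (1,22.5)→(6,3.5)  cross = 1·3.5 − 6·22.5 = -131.5000; (r_i+r_j)·cross = 7·-131.5000 = -920.5000
edge 1: (6,3.5)→(19,4)  cross = 6·4 − 19·3.5 = -42.5000; (r_i+r_j)·cross = 25·-42.5000 = -1062.5000
edge 2: (19,4)→(16,8)  cross = 19·8 − 16·4 = 88.0000; (r_i+r_j)·cross = 35·88.0000 = 3080.0000
edge 3: (16,8)→(1,22.5)  cross = 16·22.5 − 1·8 = 352.0000; (r_i+r_j)·cross = 17·352.0000 = 5984.0000
Σcross = 266.0000 → A = |Σcross|/2 = 133.0000 mm²
Σ(r_i+r_j)·cross = 7081.0000 → first moment M = |Σ|/6 = 1180.1667
R_c = M/A = 1180.1667/133.0000 = 8.8734 mm
θ = 109° = 1.902409 rad
V = θ·R_c·A = 1.902409·8.8734·133.0000 = 2245.160 mm³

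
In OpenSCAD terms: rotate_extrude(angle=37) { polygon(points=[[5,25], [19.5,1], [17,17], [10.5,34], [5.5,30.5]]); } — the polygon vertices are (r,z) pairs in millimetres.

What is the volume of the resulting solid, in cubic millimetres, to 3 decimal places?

Volume = 1358.139 mm³

Profile (r,z), 5 vertices: (5,25) (19.5,1) (17,17) (10.5,34) (5.5,30.5)
edge 0: (5,25)→(19.5,1)  cross = 5·1 − 19.5·25 = -482.5000; (r_i+r_j)·cross = 24.5·-482.5000 = -11821.2500
edge 1: (19.5,1)→(17,17)  cross = 19.5·17 − 17·1 = 314.5000; (r_i+r_j)·cross = 36.5·314.5000 = 11479.2500
edge 2: (17,17)→(10.5,34)  cross = 17·34 − 10.5·17 = 399.5000; (r_i+r_j)·cross = 27.5·399.5000 = 10986.2500
edge 3: (10.5,34)→(5.5,30.5)  cross = 10.5·30.5 − 5.5·34 = 133.2500; (r_i+r_j)·cross = 16·133.2500 = 2132.0000
edge 4: (5.5,30.5)→(5,25)  cross = 5.5·25 − 5·30.5 = -15.0000; (r_i+r_j)·cross = 10.5·-15.0000 = -157.5000
Σcross = 349.7500 → A = |Σcross|/2 = 174.8750 mm²
Σ(r_i+r_j)·cross = 12618.7500 → first moment M = |Σ|/6 = 2103.1250
R_c = M/A = 2103.1250/174.8750 = 12.0264 mm
θ = 37° = 0.645772 rad
V = θ·R_c·A = 0.645772·12.0264·174.8750 = 1358.139 mm³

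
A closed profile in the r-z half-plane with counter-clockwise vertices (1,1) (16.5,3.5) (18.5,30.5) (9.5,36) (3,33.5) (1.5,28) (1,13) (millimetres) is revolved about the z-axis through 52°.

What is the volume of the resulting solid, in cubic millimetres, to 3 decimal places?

Volume = 4294.287 mm³

Profile (r,z), 7 vertices: (1,1) (16.5,3.5) (18.5,30.5) (9.5,36) (3,33.5) (1.5,28) (1,13)
edge 0: (1,1)→(16.5,3.5)  cross = 1·3.5 − 16.5·1 = -13.0000; (r_i+r_j)·cross = 17.5·-13.0000 = -227.5000
edge 1: (16.5,3.5)→(18.5,30.5)  cross = 16.5·30.5 − 18.5·3.5 = 438.5000; (r_i+r_j)·cross = 35·438.5000 = 15347.5000
edge 2: (18.5,30.5)→(9.5,36)  cross = 18.5·36 − 9.5·30.5 = 376.2500; (r_i+r_j)·cross = 28·376.2500 = 10535.0000
edge 3: (9.5,36)→(3,33.5)  cross = 9.5·33.5 − 3·36 = 210.2500; (r_i+r_j)·cross = 12.5·210.2500 = 2628.1250
edge 4: (3,33.5)→(1.5,28)  cross = 3·28 − 1.5·33.5 = 33.7500; (r_i+r_j)·cross = 4.5·33.7500 = 151.8750
edge 5: (1.5,28)→(1,13)  cross = 1.5·13 − 1·28 = -8.5000; (r_i+r_j)·cross = 2.5·-8.5000 = -21.2500
edge 6: (1,13)→(1,1)  cross = 1·1 − 1·13 = -12.0000; (r_i+r_j)·cross = 2·-12.0000 = -24.0000
Σcross = 1025.2500 → A = |Σcross|/2 = 512.6250 mm²
Σ(r_i+r_j)·cross = 28389.7500 → first moment M = |Σ|/6 = 4731.6250
R_c = M/A = 4731.6250/512.6250 = 9.2302 mm
θ = 52° = 0.907571 rad
V = θ·R_c·A = 0.907571·9.2302·512.6250 = 4294.287 mm³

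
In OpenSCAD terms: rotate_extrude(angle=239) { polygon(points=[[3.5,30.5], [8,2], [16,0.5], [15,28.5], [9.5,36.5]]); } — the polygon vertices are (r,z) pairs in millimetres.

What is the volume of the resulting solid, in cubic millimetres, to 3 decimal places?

Volume = 13482.022 mm³

Profile (r,z), 5 vertices: (3.5,30.5) (8,2) (16,0.5) (15,28.5) (9.5,36.5)
edge 0: (3.5,30.5)→(8,2)  cross = 3.5·2 − 8·30.5 = -237.0000; (r_i+r_j)·cross = 11.5·-237.0000 = -2725.5000
edge 1: (8,2)→(16,0.5)  cross = 8·0.5 − 16·2 = -28.0000; (r_i+r_j)·cross = 24·-28.0000 = -672.0000
edge 2: (16,0.5)→(15,28.5)  cross = 16·28.5 − 15·0.5 = 448.5000; (r_i+r_j)·cross = 31·448.5000 = 13903.5000
edge 3: (15,28.5)→(9.5,36.5)  cross = 15·36.5 − 9.5·28.5 = 276.7500; (r_i+r_j)·cross = 24.5·276.7500 = 6780.3750
edge 4: (9.5,36.5)→(3.5,30.5)  cross = 9.5·30.5 − 3.5·36.5 = 162.0000; (r_i+r_j)·cross = 13·162.0000 = 2106.0000
Σcross = 622.2500 → A = |Σcross|/2 = 311.1250 mm²
Σ(r_i+r_j)·cross = 19392.3750 → first moment M = |Σ|/6 = 3232.0625
R_c = M/A = 3232.0625/311.1250 = 10.3883 mm
θ = 239° = 4.171337 rad
V = θ·R_c·A = 4.171337·10.3883·311.1250 = 13482.022 mm³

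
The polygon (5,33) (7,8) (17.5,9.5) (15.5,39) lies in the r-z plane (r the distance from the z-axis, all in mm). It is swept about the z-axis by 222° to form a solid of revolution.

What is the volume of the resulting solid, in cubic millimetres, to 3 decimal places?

Volume = 12953.376 mm³

Profile (r,z), 4 vertices: (5,33) (7,8) (17.5,9.5) (15.5,39)
edge 0: (5,33)→(7,8)  cross = 5·8 − 7·33 = -191.0000; (r_i+r_j)·cross = 12·-191.0000 = -2292.0000
edge 1: (7,8)→(17.5,9.5)  cross = 7·9.5 − 17.5·8 = -73.5000; (r_i+r_j)·cross = 24.5·-73.5000 = -1800.7500
edge 2: (17.5,9.5)→(15.5,39)  cross = 17.5·39 − 15.5·9.5 = 535.2500; (r_i+r_j)·cross = 33·535.2500 = 17663.2500
edge 3: (15.5,39)→(5,33)  cross = 15.5·33 − 5·39 = 316.5000; (r_i+r_j)·cross = 20.5·316.5000 = 6488.2500
Σcross = 587.2500 → A = |Σcross|/2 = 293.6250 mm²
Σ(r_i+r_j)·cross = 20058.7500 → first moment M = |Σ|/6 = 3343.1250
R_c = M/A = 3343.1250/293.6250 = 11.3857 mm
θ = 222° = 3.874631 rad
V = θ·R_c·A = 3.874631·11.3857·293.6250 = 12953.376 mm³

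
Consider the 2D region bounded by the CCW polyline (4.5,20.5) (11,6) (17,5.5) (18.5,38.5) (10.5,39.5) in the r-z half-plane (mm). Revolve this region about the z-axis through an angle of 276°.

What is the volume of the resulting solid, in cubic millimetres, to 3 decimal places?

Volume = 20404.369 mm³

Profile (r,z), 5 vertices: (4.5,20.5) (11,6) (17,5.5) (18.5,38.5) (10.5,39.5)
edge 0: (4.5,20.5)→(11,6)  cross = 4.5·6 − 11·20.5 = -198.5000; (r_i+r_j)·cross = 15.5·-198.5000 = -3076.7500
edge 1: (11,6)→(17,5.5)  cross = 11·5.5 − 17·6 = -41.5000; (r_i+r_j)·cross = 28·-41.5000 = -1162.0000
edge 2: (17,5.5)→(18.5,38.5)  cross = 17·38.5 − 18.5·5.5 = 552.7500; (r_i+r_j)·cross = 35.5·552.7500 = 19622.6250
edge 3: (18.5,38.5)→(10.5,39.5)  cross = 18.5·39.5 − 10.5·38.5 = 326.5000; (r_i+r_j)·cross = 29·326.5000 = 9468.5000
edge 4: (10.5,39.5)→(4.5,20.5)  cross = 10.5·20.5 − 4.5·39.5 = 37.5000; (r_i+r_j)·cross = 15·37.5000 = 562.5000
Σcross = 676.7500 → A = |Σcross|/2 = 338.3750 mm²
Σ(r_i+r_j)·cross = 25414.8750 → first moment M = |Σ|/6 = 4235.8125
R_c = M/A = 4235.8125/338.3750 = 12.5181 mm
θ = 276° = 4.817109 rad
V = θ·R_c·A = 4.817109·12.5181·338.3750 = 20404.369 mm³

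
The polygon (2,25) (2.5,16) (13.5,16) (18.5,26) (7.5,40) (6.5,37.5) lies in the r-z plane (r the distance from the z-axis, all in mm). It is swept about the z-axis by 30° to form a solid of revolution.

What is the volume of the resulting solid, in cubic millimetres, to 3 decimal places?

Volume = 1223.301 mm³

Profile (r,z), 6 vertices: (2,25) (2.5,16) (13.5,16) (18.5,26) (7.5,40) (6.5,37.5)
edge 0: (2,25)→(2.5,16)  cross = 2·16 − 2.5·25 = -30.5000; (r_i+r_j)·cross = 4.5·-30.5000 = -137.2500
edge 1: (2.5,16)→(13.5,16)  cross = 2.5·16 − 13.5·16 = -176.0000; (r_i+r_j)·cross = 16·-176.0000 = -2816.0000
edge 2: (13.5,16)→(18.5,26)  cross = 13.5·26 − 18.5·16 = 55.0000; (r_i+r_j)·cross = 32·55.0000 = 1760.0000
edge 3: (18.5,26)→(7.5,40)  cross = 18.5·40 − 7.5·26 = 545.0000; (r_i+r_j)·cross = 26·545.0000 = 14170.0000
edge 4: (7.5,40)→(6.5,37.5)  cross = 7.5·37.5 − 6.5·40 = 21.2500; (r_i+r_j)·cross = 14·21.2500 = 297.5000
edge 5: (6.5,37.5)→(2,25)  cross = 6.5·25 − 2·37.5 = 87.5000; (r_i+r_j)·cross = 8.5·87.5000 = 743.7500
Σcross = 502.2500 → A = |Σcross|/2 = 251.1250 mm²
Σ(r_i+r_j)·cross = 14018.0000 → first moment M = |Σ|/6 = 2336.3333
R_c = M/A = 2336.3333/251.1250 = 9.3035 mm
θ = 30° = 0.523599 rad
V = θ·R_c·A = 0.523599·9.3035·251.1250 = 1223.301 mm³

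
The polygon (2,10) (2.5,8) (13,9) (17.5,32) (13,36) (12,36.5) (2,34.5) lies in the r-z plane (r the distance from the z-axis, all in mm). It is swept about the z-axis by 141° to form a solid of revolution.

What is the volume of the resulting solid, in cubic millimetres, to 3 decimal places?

Profile (r,z), 7 vertices: (2,10) (2.5,8) (13,9) (17.5,32) (13,36) (12,36.5) (2,34.5)
edge 0: (2,10)→(2.5,8)  cross = 2·8 − 2.5·10 = -9.0000; (r_i+r_j)·cross = 4.5·-9.0000 = -40.5000
edge 1: (2.5,8)→(13,9)  cross = 2.5·9 − 13·8 = -81.5000; (r_i+r_j)·cross = 15.5·-81.5000 = -1263.2500
edge 2: (13,9)→(17.5,32)  cross = 13·32 − 17.5·9 = 258.5000; (r_i+r_j)·cross = 30.5·258.5000 = 7884.2500
edge 3: (17.5,32)→(13,36)  cross = 17.5·36 − 13·32 = 214.0000; (r_i+r_j)·cross = 30.5·214.0000 = 6527.0000
edge 4: (13,36)→(12,36.5)  cross = 13·36.5 − 12·36 = 42.5000; (r_i+r_j)·cross = 25·42.5000 = 1062.5000
edge 5: (12,36.5)→(2,34.5)  cross = 12·34.5 − 2·36.5 = 341.0000; (r_i+r_j)·cross = 14·341.0000 = 4774.0000
edge 6: (2,34.5)→(2,10)  cross = 2·10 − 2·34.5 = -49.0000; (r_i+r_j)·cross = 4·-49.0000 = -196.0000
Σcross = 716.5000 → A = |Σcross|/2 = 358.2500 mm²
Σ(r_i+r_j)·cross = 18748.0000 → first moment M = |Σ|/6 = 3124.6667
R_c = M/A = 3124.6667/358.2500 = 8.7220 mm
θ = 141° = 2.460914 rad
V = θ·R_c·A = 2.460914·8.7220·358.2500 = 7689.537 mm³

Volume = 7689.537 mm³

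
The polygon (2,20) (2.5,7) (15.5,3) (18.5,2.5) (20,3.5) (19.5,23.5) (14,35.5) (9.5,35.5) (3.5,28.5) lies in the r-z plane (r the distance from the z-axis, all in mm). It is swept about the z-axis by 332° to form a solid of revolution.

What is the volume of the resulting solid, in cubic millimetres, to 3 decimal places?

Profile (r,z), 9 vertices: (2,20) (2.5,7) (15.5,3) (18.5,2.5) (20,3.5) (19.5,23.5) (14,35.5) (9.5,35.5) (3.5,28.5)
edge 0: (2,20)→(2.5,7)  cross = 2·7 − 2.5·20 = -36.0000; (r_i+r_j)·cross = 4.5·-36.0000 = -162.0000
edge 1: (2.5,7)→(15.5,3)  cross = 2.5·3 − 15.5·7 = -101.0000; (r_i+r_j)·cross = 18·-101.0000 = -1818.0000
edge 2: (15.5,3)→(18.5,2.5)  cross = 15.5·2.5 − 18.5·3 = -16.7500; (r_i+r_j)·cross = 34·-16.7500 = -569.5000
edge 3: (18.5,2.5)→(20,3.5)  cross = 18.5·3.5 − 20·2.5 = 14.7500; (r_i+r_j)·cross = 38.5·14.7500 = 567.8750
edge 4: (20,3.5)→(19.5,23.5)  cross = 20·23.5 − 19.5·3.5 = 401.7500; (r_i+r_j)·cross = 39.5·401.7500 = 15869.1250
edge 5: (19.5,23.5)→(14,35.5)  cross = 19.5·35.5 − 14·23.5 = 363.2500; (r_i+r_j)·cross = 33.5·363.2500 = 12168.8750
edge 6: (14,35.5)→(9.5,35.5)  cross = 14·35.5 − 9.5·35.5 = 159.7500; (r_i+r_j)·cross = 23.5·159.7500 = 3754.1250
edge 7: (9.5,35.5)→(3.5,28.5)  cross = 9.5·28.5 − 3.5·35.5 = 146.5000; (r_i+r_j)·cross = 13·146.5000 = 1904.5000
edge 8: (3.5,28.5)→(2,20)  cross = 3.5·20 − 2·28.5 = 13.0000; (r_i+r_j)·cross = 5.5·13.0000 = 71.5000
Σcross = 945.2500 → A = |Σcross|/2 = 472.6250 mm²
Σ(r_i+r_j)·cross = 31786.5000 → first moment M = |Σ|/6 = 5297.7500
R_c = M/A = 5297.7500/472.6250 = 11.2092 mm
θ = 332° = 5.794493 rad
V = θ·R_c·A = 5.794493·11.2092·472.6250 = 30697.776 mm³

Volume = 30697.776 mm³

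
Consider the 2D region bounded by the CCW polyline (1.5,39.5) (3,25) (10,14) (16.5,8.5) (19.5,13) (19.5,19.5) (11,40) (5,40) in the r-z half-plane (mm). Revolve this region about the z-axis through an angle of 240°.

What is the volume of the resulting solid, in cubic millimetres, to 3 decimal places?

Volume = 15178.954 mm³

Profile (r,z), 8 vertices: (1.5,39.5) (3,25) (10,14) (16.5,8.5) (19.5,13) (19.5,19.5) (11,40) (5,40)
edge 0: (1.5,39.5)→(3,25)  cross = 1.5·25 − 3·39.5 = -81.0000; (r_i+r_j)·cross = 4.5·-81.0000 = -364.5000
edge 1: (3,25)→(10,14)  cross = 3·14 − 10·25 = -208.0000; (r_i+r_j)·cross = 13·-208.0000 = -2704.0000
edge 2: (10,14)→(16.5,8.5)  cross = 10·8.5 − 16.5·14 = -146.0000; (r_i+r_j)·cross = 26.5·-146.0000 = -3869.0000
edge 3: (16.5,8.5)→(19.5,13)  cross = 16.5·13 − 19.5·8.5 = 48.7500; (r_i+r_j)·cross = 36·48.7500 = 1755.0000
edge 4: (19.5,13)→(19.5,19.5)  cross = 19.5·19.5 − 19.5·13 = 126.7500; (r_i+r_j)·cross = 39·126.7500 = 4943.2500
edge 5: (19.5,19.5)→(11,40)  cross = 19.5·40 − 11·19.5 = 565.5000; (r_i+r_j)·cross = 30.5·565.5000 = 17247.7500
edge 6: (11,40)→(5,40)  cross = 11·40 − 5·40 = 240.0000; (r_i+r_j)·cross = 16·240.0000 = 3840.0000
edge 7: (5,40)→(1.5,39.5)  cross = 5·39.5 − 1.5·40 = 137.5000; (r_i+r_j)·cross = 6.5·137.5000 = 893.7500
Σcross = 683.5000 → A = |Σcross|/2 = 341.7500 mm²
Σ(r_i+r_j)·cross = 21742.2500 → first moment M = |Σ|/6 = 3623.7083
R_c = M/A = 3623.7083/341.7500 = 10.6034 mm
θ = 240° = 4.188790 rad
V = θ·R_c·A = 4.188790·10.6034·341.7500 = 15178.954 mm³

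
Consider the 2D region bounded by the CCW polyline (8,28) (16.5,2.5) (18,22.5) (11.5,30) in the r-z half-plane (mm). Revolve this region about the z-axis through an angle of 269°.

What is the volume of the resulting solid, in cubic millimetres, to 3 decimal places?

Profile (r,z), 4 vertices: (8,28) (16.5,2.5) (18,22.5) (11.5,30)
edge 0: (8,28)→(16.5,2.5)  cross = 8·2.5 − 16.5·28 = -442.0000; (r_i+r_j)·cross = 24.5·-442.0000 = -10829.0000
edge 1: (16.5,2.5)→(18,22.5)  cross = 16.5·22.5 − 18·2.5 = 326.2500; (r_i+r_j)·cross = 34.5·326.2500 = 11255.6250
edge 2: (18,22.5)→(11.5,30)  cross = 18·30 − 11.5·22.5 = 281.2500; (r_i+r_j)·cross = 29.5·281.2500 = 8296.8750
edge 3: (11.5,30)→(8,28)  cross = 11.5·28 − 8·30 = 82.0000; (r_i+r_j)·cross = 19.5·82.0000 = 1599.0000
Σcross = 247.5000 → A = |Σcross|/2 = 123.7500 mm²
Σ(r_i+r_j)·cross = 10322.5000 → first moment M = |Σ|/6 = 1720.4167
R_c = M/A = 1720.4167/123.7500 = 13.9024 mm
θ = 269° = 4.694936 rad
V = θ·R_c·A = 4.694936·13.9024·123.7500 = 8077.246 mm³

Volume = 8077.246 mm³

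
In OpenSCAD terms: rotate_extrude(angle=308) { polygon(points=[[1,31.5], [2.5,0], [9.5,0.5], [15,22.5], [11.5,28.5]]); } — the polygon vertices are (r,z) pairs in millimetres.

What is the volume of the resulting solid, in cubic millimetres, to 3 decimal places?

Profile (r,z), 5 vertices: (1,31.5) (2.5,0) (9.5,0.5) (15,22.5) (11.5,28.5)
edge 0: (1,31.5)→(2.5,0)  cross = 1·0 − 2.5·31.5 = -78.7500; (r_i+r_j)·cross = 3.5·-78.7500 = -275.6250
edge 1: (2.5,0)→(9.5,0.5)  cross = 2.5·0.5 − 9.5·0 = 1.2500; (r_i+r_j)·cross = 12·1.2500 = 15.0000
edge 2: (9.5,0.5)→(15,22.5)  cross = 9.5·22.5 − 15·0.5 = 206.2500; (r_i+r_j)·cross = 24.5·206.2500 = 5053.1250
edge 3: (15,22.5)→(11.5,28.5)  cross = 15·28.5 − 11.5·22.5 = 168.7500; (r_i+r_j)·cross = 26.5·168.7500 = 4471.8750
edge 4: (11.5,28.5)→(1,31.5)  cross = 11.5·31.5 − 1·28.5 = 333.7500; (r_i+r_j)·cross = 12.5·333.7500 = 4171.8750
Σcross = 631.2500 → A = |Σcross|/2 = 315.6250 mm²
Σ(r_i+r_j)·cross = 13436.2500 → first moment M = |Σ|/6 = 2239.3750
R_c = M/A = 2239.3750/315.6250 = 7.0950 mm
θ = 308° = 5.375614 rad
V = θ·R_c·A = 5.375614·7.0950·315.6250 = 12038.016 mm³

Volume = 12038.016 mm³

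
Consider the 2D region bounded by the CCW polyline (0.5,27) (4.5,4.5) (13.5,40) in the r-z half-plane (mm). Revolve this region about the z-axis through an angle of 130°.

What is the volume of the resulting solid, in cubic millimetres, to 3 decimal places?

Profile (r,z), 3 vertices: (0.5,27) (4.5,4.5) (13.5,40)
edge 0: (0.5,27)→(4.5,4.5)  cross = 0.5·4.5 − 4.5·27 = -119.2500; (r_i+r_j)·cross = 5·-119.2500 = -596.2500
edge 1: (4.5,4.5)→(13.5,40)  cross = 4.5·40 − 13.5·4.5 = 119.2500; (r_i+r_j)·cross = 18·119.2500 = 2146.5000
edge 2: (13.5,40)→(0.5,27)  cross = 13.5·27 − 0.5·40 = 344.5000; (r_i+r_j)·cross = 14·344.5000 = 4823.0000
Σcross = 344.5000 → A = |Σcross|/2 = 172.2500 mm²
Σ(r_i+r_j)·cross = 6373.2500 → first moment M = |Σ|/6 = 1062.2083
R_c = M/A = 1062.2083/172.2500 = 6.1667 mm
θ = 130° = 2.268928 rad
V = θ·R_c·A = 2.268928·6.1667·172.2500 = 2410.074 mm³

Volume = 2410.074 mm³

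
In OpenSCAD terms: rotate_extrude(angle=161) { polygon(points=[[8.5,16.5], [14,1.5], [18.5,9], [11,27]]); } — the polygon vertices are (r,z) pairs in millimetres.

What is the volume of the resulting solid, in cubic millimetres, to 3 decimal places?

Volume = 4290.488 mm³

Profile (r,z), 4 vertices: (8.5,16.5) (14,1.5) (18.5,9) (11,27)
edge 0: (8.5,16.5)→(14,1.5)  cross = 8.5·1.5 − 14·16.5 = -218.2500; (r_i+r_j)·cross = 22.5·-218.2500 = -4910.6250
edge 1: (14,1.5)→(18.5,9)  cross = 14·9 − 18.5·1.5 = 98.2500; (r_i+r_j)·cross = 32.5·98.2500 = 3193.1250
edge 2: (18.5,9)→(11,27)  cross = 18.5·27 − 11·9 = 400.5000; (r_i+r_j)·cross = 29.5·400.5000 = 11814.7500
edge 3: (11,27)→(8.5,16.5)  cross = 11·16.5 − 8.5·27 = -48.0000; (r_i+r_j)·cross = 19.5·-48.0000 = -936.0000
Σcross = 232.5000 → A = |Σcross|/2 = 116.2500 mm²
Σ(r_i+r_j)·cross = 9161.2500 → first moment M = |Σ|/6 = 1526.8750
R_c = M/A = 1526.8750/116.2500 = 13.1344 mm
θ = 161° = 2.809980 rad
V = θ·R_c·A = 2.809980·13.1344·116.2500 = 4290.488 mm³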